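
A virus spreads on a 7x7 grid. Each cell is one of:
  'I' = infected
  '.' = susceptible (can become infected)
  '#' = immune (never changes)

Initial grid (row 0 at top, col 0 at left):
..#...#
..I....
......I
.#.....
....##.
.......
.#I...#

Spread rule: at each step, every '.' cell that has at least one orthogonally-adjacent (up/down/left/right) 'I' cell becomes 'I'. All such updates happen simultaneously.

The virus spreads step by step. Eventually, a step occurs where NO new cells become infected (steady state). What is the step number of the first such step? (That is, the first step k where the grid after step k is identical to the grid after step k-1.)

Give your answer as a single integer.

Step 0 (initial): 3 infected
Step 1: +8 new -> 11 infected
Step 2: +15 new -> 26 infected
Step 3: +12 new -> 38 infected
Step 4: +4 new -> 42 infected
Step 5: +0 new -> 42 infected

Answer: 5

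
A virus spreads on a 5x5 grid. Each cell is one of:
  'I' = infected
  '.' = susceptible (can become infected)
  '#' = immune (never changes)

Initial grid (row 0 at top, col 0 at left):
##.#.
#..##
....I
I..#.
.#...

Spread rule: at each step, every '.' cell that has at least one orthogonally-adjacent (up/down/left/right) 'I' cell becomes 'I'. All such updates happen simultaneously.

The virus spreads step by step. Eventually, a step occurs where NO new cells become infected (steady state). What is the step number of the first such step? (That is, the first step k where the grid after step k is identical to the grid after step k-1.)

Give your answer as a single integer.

Answer: 5

Derivation:
Step 0 (initial): 2 infected
Step 1: +5 new -> 7 infected
Step 2: +4 new -> 11 infected
Step 3: +4 new -> 15 infected
Step 4: +1 new -> 16 infected
Step 5: +0 new -> 16 infected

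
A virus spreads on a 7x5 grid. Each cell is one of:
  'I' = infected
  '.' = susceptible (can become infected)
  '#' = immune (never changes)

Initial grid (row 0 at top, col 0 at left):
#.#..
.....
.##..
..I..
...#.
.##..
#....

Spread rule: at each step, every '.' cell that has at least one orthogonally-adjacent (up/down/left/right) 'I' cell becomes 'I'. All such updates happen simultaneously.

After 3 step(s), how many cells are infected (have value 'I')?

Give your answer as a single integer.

Answer: 13

Derivation:
Step 0 (initial): 1 infected
Step 1: +3 new -> 4 infected
Step 2: +4 new -> 8 infected
Step 3: +5 new -> 13 infected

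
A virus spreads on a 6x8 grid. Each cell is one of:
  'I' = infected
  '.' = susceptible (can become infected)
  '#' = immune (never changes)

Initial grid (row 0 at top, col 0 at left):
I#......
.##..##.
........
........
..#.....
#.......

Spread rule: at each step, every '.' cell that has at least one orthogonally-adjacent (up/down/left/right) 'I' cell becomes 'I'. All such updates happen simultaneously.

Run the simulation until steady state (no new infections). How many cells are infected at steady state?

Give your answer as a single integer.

Answer: 41

Derivation:
Step 0 (initial): 1 infected
Step 1: +1 new -> 2 infected
Step 2: +1 new -> 3 infected
Step 3: +2 new -> 5 infected
Step 4: +3 new -> 8 infected
Step 5: +3 new -> 11 infected
Step 6: +4 new -> 15 infected
Step 7: +6 new -> 21 infected
Step 8: +6 new -> 27 infected
Step 9: +5 new -> 32 infected
Step 10: +5 new -> 37 infected
Step 11: +3 new -> 40 infected
Step 12: +1 new -> 41 infected
Step 13: +0 new -> 41 infected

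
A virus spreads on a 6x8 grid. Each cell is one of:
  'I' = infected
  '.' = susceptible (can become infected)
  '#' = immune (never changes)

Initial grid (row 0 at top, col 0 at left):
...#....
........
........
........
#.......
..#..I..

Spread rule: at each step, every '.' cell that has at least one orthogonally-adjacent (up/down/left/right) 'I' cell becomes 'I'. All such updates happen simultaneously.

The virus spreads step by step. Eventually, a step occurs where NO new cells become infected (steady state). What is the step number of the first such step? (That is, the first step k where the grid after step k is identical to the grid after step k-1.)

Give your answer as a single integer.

Answer: 11

Derivation:
Step 0 (initial): 1 infected
Step 1: +3 new -> 4 infected
Step 2: +5 new -> 9 infected
Step 3: +5 new -> 14 infected
Step 4: +6 new -> 20 infected
Step 5: +7 new -> 27 infected
Step 6: +7 new -> 34 infected
Step 7: +5 new -> 39 infected
Step 8: +3 new -> 42 infected
Step 9: +2 new -> 44 infected
Step 10: +1 new -> 45 infected
Step 11: +0 new -> 45 infected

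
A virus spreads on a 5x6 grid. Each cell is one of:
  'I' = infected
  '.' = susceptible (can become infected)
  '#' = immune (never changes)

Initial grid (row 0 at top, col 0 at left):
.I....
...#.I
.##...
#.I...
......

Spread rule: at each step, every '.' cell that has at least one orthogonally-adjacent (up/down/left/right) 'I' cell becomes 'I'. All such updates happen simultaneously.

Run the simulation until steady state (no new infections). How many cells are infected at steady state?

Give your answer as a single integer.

Step 0 (initial): 3 infected
Step 1: +9 new -> 12 infected
Step 2: +10 new -> 22 infected
Step 3: +4 new -> 26 infected
Step 4: +0 new -> 26 infected

Answer: 26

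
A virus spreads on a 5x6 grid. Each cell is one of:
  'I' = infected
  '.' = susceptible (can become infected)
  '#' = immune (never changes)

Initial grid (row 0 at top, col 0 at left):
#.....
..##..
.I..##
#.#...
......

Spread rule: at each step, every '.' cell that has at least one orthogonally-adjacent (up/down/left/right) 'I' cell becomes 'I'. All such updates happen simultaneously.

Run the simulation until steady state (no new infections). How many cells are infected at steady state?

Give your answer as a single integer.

Step 0 (initial): 1 infected
Step 1: +4 new -> 5 infected
Step 2: +4 new -> 9 infected
Step 3: +4 new -> 13 infected
Step 4: +3 new -> 16 infected
Step 5: +3 new -> 19 infected
Step 6: +3 new -> 22 infected
Step 7: +1 new -> 23 infected
Step 8: +0 new -> 23 infected

Answer: 23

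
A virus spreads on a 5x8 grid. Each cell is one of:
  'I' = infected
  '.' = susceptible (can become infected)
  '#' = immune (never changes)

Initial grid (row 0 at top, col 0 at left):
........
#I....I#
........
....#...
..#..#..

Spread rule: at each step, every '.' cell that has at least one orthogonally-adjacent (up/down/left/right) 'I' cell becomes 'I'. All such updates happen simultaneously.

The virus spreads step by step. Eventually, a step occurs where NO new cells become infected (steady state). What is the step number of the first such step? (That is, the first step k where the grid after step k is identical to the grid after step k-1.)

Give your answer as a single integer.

Step 0 (initial): 2 infected
Step 1: +6 new -> 8 infected
Step 2: +12 new -> 20 infected
Step 3: +10 new -> 30 infected
Step 4: +3 new -> 33 infected
Step 5: +1 new -> 34 infected
Step 6: +1 new -> 35 infected
Step 7: +0 new -> 35 infected

Answer: 7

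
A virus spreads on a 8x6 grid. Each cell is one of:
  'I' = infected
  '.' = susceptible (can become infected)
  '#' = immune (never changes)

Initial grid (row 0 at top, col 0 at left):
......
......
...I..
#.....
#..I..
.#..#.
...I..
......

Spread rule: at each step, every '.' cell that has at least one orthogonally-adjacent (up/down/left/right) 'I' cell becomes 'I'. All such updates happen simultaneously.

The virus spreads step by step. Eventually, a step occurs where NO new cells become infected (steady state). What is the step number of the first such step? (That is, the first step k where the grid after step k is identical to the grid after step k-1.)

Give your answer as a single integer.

Step 0 (initial): 3 infected
Step 1: +10 new -> 13 infected
Step 2: +14 new -> 27 infected
Step 3: +11 new -> 38 infected
Step 4: +5 new -> 43 infected
Step 5: +1 new -> 44 infected
Step 6: +0 new -> 44 infected

Answer: 6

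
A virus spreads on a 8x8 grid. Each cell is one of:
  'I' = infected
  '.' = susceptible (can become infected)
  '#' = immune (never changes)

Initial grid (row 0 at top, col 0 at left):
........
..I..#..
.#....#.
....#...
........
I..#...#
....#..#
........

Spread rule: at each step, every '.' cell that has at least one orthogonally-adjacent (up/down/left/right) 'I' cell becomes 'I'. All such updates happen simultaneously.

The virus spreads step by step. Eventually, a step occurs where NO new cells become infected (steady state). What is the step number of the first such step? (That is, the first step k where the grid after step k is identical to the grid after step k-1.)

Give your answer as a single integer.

Answer: 10

Derivation:
Step 0 (initial): 2 infected
Step 1: +7 new -> 9 infected
Step 2: +11 new -> 20 infected
Step 3: +9 new -> 29 infected
Step 4: +5 new -> 34 infected
Step 5: +4 new -> 38 infected
Step 6: +6 new -> 44 infected
Step 7: +5 new -> 49 infected
Step 8: +5 new -> 54 infected
Step 9: +2 new -> 56 infected
Step 10: +0 new -> 56 infected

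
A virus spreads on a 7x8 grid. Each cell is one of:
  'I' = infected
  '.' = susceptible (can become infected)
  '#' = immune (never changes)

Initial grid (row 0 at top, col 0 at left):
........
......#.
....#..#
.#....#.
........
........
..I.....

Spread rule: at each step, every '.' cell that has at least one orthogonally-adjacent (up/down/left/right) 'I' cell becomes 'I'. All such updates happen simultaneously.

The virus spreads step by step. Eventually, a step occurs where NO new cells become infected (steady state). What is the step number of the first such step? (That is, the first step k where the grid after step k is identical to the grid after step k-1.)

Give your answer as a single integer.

Step 0 (initial): 1 infected
Step 1: +3 new -> 4 infected
Step 2: +5 new -> 9 infected
Step 3: +6 new -> 15 infected
Step 4: +6 new -> 21 infected
Step 5: +8 new -> 29 infected
Step 6: +7 new -> 36 infected
Step 7: +6 new -> 42 infected
Step 8: +5 new -> 47 infected
Step 9: +1 new -> 48 infected
Step 10: +1 new -> 49 infected
Step 11: +1 new -> 50 infected
Step 12: +1 new -> 51 infected
Step 13: +0 new -> 51 infected

Answer: 13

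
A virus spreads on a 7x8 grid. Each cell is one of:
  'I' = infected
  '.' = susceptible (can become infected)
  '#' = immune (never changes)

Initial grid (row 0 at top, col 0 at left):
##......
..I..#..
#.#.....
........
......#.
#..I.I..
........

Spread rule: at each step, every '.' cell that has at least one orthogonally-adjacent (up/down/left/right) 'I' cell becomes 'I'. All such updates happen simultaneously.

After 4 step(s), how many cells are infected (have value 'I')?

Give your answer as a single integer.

Step 0 (initial): 3 infected
Step 1: +10 new -> 13 infected
Step 2: +14 new -> 27 infected
Step 3: +11 new -> 38 infected
Step 4: +6 new -> 44 infected

Answer: 44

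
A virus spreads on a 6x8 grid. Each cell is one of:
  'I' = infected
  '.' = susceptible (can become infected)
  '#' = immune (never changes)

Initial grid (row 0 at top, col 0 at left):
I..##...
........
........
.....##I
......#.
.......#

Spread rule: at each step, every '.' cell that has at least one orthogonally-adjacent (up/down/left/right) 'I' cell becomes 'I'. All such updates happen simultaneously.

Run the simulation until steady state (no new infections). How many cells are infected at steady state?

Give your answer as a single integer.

Answer: 42

Derivation:
Step 0 (initial): 2 infected
Step 1: +4 new -> 6 infected
Step 2: +5 new -> 11 infected
Step 3: +6 new -> 17 infected
Step 4: +7 new -> 24 infected
Step 5: +7 new -> 31 infected
Step 6: +4 new -> 35 infected
Step 7: +4 new -> 39 infected
Step 8: +2 new -> 41 infected
Step 9: +1 new -> 42 infected
Step 10: +0 new -> 42 infected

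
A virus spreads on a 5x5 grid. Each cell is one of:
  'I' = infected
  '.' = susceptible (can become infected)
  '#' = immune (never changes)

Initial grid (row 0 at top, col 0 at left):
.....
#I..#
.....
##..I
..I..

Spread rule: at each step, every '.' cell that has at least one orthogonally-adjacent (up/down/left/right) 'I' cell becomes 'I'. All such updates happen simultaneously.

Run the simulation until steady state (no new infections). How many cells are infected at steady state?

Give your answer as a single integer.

Answer: 21

Derivation:
Step 0 (initial): 3 infected
Step 1: +9 new -> 12 infected
Step 2: +7 new -> 19 infected
Step 3: +1 new -> 20 infected
Step 4: +1 new -> 21 infected
Step 5: +0 new -> 21 infected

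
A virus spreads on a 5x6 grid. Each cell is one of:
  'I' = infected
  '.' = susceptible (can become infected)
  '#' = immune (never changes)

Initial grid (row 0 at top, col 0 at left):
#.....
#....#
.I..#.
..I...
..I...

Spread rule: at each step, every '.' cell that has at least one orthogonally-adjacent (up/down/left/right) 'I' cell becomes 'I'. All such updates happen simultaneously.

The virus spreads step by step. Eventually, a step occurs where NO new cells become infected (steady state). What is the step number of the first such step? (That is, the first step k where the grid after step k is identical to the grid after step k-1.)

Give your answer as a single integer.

Answer: 7

Derivation:
Step 0 (initial): 3 infected
Step 1: +7 new -> 10 infected
Step 2: +7 new -> 17 infected
Step 3: +4 new -> 21 infected
Step 4: +3 new -> 24 infected
Step 5: +1 new -> 25 infected
Step 6: +1 new -> 26 infected
Step 7: +0 new -> 26 infected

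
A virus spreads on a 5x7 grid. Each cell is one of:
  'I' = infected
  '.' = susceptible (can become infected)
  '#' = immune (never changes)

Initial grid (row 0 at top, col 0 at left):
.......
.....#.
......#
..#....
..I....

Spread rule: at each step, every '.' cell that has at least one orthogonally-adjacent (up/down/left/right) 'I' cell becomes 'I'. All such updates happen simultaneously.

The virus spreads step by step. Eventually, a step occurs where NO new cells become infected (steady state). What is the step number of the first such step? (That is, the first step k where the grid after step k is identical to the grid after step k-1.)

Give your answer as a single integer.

Step 0 (initial): 1 infected
Step 1: +2 new -> 3 infected
Step 2: +4 new -> 7 infected
Step 3: +5 new -> 12 infected
Step 4: +7 new -> 19 infected
Step 5: +7 new -> 26 infected
Step 6: +3 new -> 29 infected
Step 7: +1 new -> 30 infected
Step 8: +1 new -> 31 infected
Step 9: +1 new -> 32 infected
Step 10: +0 new -> 32 infected

Answer: 10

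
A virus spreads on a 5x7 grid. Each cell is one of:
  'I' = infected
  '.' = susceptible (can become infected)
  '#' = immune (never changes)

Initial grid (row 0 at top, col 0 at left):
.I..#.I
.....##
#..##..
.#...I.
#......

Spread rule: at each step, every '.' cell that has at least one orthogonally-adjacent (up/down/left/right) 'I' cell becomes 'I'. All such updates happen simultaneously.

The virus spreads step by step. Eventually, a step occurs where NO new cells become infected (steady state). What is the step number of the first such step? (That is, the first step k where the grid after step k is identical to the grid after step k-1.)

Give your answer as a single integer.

Answer: 6

Derivation:
Step 0 (initial): 3 infected
Step 1: +8 new -> 11 infected
Step 2: +8 new -> 19 infected
Step 3: +4 new -> 23 infected
Step 4: +2 new -> 25 infected
Step 5: +1 new -> 26 infected
Step 6: +0 new -> 26 infected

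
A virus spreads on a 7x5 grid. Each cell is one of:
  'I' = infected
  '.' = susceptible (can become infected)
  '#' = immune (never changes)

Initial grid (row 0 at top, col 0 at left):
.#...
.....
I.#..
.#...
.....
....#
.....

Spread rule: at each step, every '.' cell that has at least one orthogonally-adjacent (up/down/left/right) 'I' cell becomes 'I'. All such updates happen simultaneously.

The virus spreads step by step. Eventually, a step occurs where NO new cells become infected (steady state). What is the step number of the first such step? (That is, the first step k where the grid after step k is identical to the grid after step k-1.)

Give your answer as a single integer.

Step 0 (initial): 1 infected
Step 1: +3 new -> 4 infected
Step 2: +3 new -> 7 infected
Step 3: +3 new -> 10 infected
Step 4: +5 new -> 15 infected
Step 5: +7 new -> 22 infected
Step 6: +6 new -> 28 infected
Step 7: +2 new -> 30 infected
Step 8: +1 new -> 31 infected
Step 9: +0 new -> 31 infected

Answer: 9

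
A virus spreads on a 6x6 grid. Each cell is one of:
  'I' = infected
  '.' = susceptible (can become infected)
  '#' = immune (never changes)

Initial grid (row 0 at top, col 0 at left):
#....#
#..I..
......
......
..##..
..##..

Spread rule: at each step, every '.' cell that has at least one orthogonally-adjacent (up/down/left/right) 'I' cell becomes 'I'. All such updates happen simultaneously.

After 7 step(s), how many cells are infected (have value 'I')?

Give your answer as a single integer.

Answer: 29

Derivation:
Step 0 (initial): 1 infected
Step 1: +4 new -> 5 infected
Step 2: +7 new -> 12 infected
Step 3: +5 new -> 17 infected
Step 4: +4 new -> 21 infected
Step 5: +4 new -> 25 infected
Step 6: +3 new -> 28 infected
Step 7: +1 new -> 29 infected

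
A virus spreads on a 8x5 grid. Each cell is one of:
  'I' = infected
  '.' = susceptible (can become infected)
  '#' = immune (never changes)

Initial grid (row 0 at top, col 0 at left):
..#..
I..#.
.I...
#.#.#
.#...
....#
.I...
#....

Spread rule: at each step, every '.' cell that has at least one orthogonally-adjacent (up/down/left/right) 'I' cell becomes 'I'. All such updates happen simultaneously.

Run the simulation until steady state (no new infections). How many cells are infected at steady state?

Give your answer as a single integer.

Answer: 32

Derivation:
Step 0 (initial): 3 infected
Step 1: +9 new -> 12 infected
Step 2: +7 new -> 19 infected
Step 3: +7 new -> 26 infected
Step 4: +3 new -> 29 infected
Step 5: +2 new -> 31 infected
Step 6: +1 new -> 32 infected
Step 7: +0 new -> 32 infected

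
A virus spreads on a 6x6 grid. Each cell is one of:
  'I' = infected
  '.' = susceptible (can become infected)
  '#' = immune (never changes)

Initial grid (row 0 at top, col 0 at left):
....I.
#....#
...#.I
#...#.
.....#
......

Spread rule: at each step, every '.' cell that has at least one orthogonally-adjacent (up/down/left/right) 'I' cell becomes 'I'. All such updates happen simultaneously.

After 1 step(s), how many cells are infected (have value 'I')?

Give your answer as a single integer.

Step 0 (initial): 2 infected
Step 1: +5 new -> 7 infected

Answer: 7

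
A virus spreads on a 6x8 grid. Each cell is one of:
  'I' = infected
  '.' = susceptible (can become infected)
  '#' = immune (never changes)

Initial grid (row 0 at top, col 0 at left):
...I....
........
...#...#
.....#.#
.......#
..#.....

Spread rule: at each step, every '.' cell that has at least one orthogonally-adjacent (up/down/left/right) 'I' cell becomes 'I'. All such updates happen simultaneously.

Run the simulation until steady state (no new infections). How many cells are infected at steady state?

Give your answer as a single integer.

Answer: 42

Derivation:
Step 0 (initial): 1 infected
Step 1: +3 new -> 4 infected
Step 2: +4 new -> 8 infected
Step 3: +6 new -> 14 infected
Step 4: +7 new -> 21 infected
Step 5: +7 new -> 28 infected
Step 6: +6 new -> 34 infected
Step 7: +5 new -> 39 infected
Step 8: +2 new -> 41 infected
Step 9: +1 new -> 42 infected
Step 10: +0 new -> 42 infected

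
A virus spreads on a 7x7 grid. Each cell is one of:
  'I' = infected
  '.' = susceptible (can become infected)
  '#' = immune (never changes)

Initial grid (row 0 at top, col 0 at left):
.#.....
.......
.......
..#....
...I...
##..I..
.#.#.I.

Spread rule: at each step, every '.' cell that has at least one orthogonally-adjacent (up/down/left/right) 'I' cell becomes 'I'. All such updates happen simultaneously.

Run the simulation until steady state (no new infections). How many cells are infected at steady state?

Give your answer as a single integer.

Step 0 (initial): 3 infected
Step 1: +7 new -> 10 infected
Step 2: +6 new -> 16 infected
Step 3: +8 new -> 24 infected
Step 4: +7 new -> 31 infected
Step 5: +6 new -> 37 infected
Step 6: +3 new -> 40 infected
Step 7: +2 new -> 42 infected
Step 8: +0 new -> 42 infected

Answer: 42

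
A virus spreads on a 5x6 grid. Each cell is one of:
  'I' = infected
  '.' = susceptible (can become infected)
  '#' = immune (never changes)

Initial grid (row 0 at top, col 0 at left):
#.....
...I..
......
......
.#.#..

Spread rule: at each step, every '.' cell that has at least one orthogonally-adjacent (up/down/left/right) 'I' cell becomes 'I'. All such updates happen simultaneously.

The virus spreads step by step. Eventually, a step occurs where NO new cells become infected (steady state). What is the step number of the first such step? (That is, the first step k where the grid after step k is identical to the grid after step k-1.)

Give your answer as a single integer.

Answer: 7

Derivation:
Step 0 (initial): 1 infected
Step 1: +4 new -> 5 infected
Step 2: +7 new -> 12 infected
Step 3: +7 new -> 19 infected
Step 4: +5 new -> 24 infected
Step 5: +2 new -> 26 infected
Step 6: +1 new -> 27 infected
Step 7: +0 new -> 27 infected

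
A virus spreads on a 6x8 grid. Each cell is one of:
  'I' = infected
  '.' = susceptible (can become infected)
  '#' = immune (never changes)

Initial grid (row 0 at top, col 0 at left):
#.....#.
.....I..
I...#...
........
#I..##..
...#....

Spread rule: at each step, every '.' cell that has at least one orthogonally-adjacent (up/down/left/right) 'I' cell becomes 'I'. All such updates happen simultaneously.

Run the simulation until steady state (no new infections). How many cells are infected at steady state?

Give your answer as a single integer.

Step 0 (initial): 3 infected
Step 1: +10 new -> 13 infected
Step 2: +11 new -> 24 infected
Step 3: +9 new -> 33 infected
Step 4: +3 new -> 36 infected
Step 5: +2 new -> 38 infected
Step 6: +2 new -> 40 infected
Step 7: +1 new -> 41 infected
Step 8: +0 new -> 41 infected

Answer: 41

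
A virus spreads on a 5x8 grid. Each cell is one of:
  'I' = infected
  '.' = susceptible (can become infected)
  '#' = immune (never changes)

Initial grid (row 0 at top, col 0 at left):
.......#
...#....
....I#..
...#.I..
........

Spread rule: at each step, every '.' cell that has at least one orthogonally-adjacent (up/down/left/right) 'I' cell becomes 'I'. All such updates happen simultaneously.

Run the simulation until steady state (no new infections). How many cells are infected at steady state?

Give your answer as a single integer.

Answer: 36

Derivation:
Step 0 (initial): 2 infected
Step 1: +5 new -> 7 infected
Step 2: +7 new -> 14 infected
Step 3: +9 new -> 23 infected
Step 4: +7 new -> 30 infected
Step 5: +4 new -> 34 infected
Step 6: +2 new -> 36 infected
Step 7: +0 new -> 36 infected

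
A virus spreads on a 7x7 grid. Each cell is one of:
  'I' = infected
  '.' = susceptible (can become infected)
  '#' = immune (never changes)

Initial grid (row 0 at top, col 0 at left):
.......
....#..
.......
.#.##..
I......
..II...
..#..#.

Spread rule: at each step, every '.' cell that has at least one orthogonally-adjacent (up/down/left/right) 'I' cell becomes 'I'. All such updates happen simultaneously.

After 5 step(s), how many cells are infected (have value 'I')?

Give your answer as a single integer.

Step 0 (initial): 3 infected
Step 1: +8 new -> 11 infected
Step 2: +7 new -> 18 infected
Step 3: +5 new -> 23 infected
Step 4: +7 new -> 30 infected
Step 5: +6 new -> 36 infected

Answer: 36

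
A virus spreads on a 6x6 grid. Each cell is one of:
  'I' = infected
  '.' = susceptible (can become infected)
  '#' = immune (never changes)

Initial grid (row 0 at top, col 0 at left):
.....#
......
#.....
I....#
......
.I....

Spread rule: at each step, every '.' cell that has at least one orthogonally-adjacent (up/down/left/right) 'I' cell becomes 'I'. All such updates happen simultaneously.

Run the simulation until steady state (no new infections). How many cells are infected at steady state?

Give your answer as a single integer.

Answer: 33

Derivation:
Step 0 (initial): 2 infected
Step 1: +5 new -> 7 infected
Step 2: +4 new -> 11 infected
Step 3: +5 new -> 16 infected
Step 4: +7 new -> 23 infected
Step 5: +5 new -> 28 infected
Step 6: +3 new -> 31 infected
Step 7: +2 new -> 33 infected
Step 8: +0 new -> 33 infected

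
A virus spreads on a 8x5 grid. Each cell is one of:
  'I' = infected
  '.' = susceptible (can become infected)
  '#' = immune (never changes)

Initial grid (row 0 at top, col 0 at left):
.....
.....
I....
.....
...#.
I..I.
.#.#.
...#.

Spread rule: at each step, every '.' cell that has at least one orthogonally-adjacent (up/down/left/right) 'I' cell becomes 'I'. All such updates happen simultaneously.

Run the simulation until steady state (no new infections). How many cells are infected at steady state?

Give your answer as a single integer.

Step 0 (initial): 3 infected
Step 1: +8 new -> 11 infected
Step 2: +10 new -> 21 infected
Step 3: +8 new -> 29 infected
Step 4: +4 new -> 33 infected
Step 5: +2 new -> 35 infected
Step 6: +1 new -> 36 infected
Step 7: +0 new -> 36 infected

Answer: 36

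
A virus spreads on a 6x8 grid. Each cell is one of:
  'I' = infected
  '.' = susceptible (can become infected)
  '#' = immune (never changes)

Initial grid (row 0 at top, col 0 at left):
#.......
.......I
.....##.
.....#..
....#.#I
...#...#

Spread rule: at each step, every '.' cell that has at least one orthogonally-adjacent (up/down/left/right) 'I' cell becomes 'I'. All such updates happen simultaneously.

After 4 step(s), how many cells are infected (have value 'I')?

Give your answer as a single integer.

Answer: 14

Derivation:
Step 0 (initial): 2 infected
Step 1: +4 new -> 6 infected
Step 2: +3 new -> 9 infected
Step 3: +2 new -> 11 infected
Step 4: +3 new -> 14 infected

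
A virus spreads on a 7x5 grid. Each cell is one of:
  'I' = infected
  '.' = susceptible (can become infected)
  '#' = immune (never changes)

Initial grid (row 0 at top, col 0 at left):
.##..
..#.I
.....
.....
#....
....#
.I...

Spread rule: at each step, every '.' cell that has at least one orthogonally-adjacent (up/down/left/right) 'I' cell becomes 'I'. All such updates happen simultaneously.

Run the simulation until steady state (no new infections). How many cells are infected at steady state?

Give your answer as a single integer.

Answer: 30

Derivation:
Step 0 (initial): 2 infected
Step 1: +6 new -> 8 infected
Step 2: +7 new -> 15 infected
Step 3: +7 new -> 22 infected
Step 4: +4 new -> 26 infected
Step 5: +2 new -> 28 infected
Step 6: +1 new -> 29 infected
Step 7: +1 new -> 30 infected
Step 8: +0 new -> 30 infected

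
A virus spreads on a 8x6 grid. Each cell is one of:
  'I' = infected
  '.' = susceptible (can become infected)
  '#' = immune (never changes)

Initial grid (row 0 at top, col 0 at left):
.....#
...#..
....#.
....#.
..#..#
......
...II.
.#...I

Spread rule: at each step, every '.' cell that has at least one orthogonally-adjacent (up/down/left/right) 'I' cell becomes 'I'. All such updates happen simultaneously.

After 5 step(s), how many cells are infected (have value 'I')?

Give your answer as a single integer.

Step 0 (initial): 3 infected
Step 1: +6 new -> 9 infected
Step 2: +6 new -> 15 infected
Step 3: +3 new -> 18 infected
Step 4: +5 new -> 23 infected
Step 5: +3 new -> 26 infected

Answer: 26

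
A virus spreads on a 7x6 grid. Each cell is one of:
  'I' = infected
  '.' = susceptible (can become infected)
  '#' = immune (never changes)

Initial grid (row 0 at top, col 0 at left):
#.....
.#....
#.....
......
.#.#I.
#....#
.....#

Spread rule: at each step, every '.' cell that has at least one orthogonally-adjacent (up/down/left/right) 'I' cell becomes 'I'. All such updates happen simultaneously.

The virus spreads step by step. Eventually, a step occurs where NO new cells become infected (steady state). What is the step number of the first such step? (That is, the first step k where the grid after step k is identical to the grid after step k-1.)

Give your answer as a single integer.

Answer: 8

Derivation:
Step 0 (initial): 1 infected
Step 1: +3 new -> 4 infected
Step 2: +5 new -> 9 infected
Step 3: +6 new -> 15 infected
Step 4: +8 new -> 23 infected
Step 5: +6 new -> 29 infected
Step 6: +3 new -> 32 infected
Step 7: +1 new -> 33 infected
Step 8: +0 new -> 33 infected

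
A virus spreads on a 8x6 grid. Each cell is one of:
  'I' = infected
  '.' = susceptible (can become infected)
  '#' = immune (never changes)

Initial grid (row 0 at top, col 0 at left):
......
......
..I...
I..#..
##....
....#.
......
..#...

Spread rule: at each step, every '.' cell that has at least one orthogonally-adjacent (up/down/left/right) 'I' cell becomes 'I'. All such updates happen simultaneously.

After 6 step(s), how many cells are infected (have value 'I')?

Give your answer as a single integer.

Step 0 (initial): 2 infected
Step 1: +6 new -> 8 infected
Step 2: +6 new -> 14 infected
Step 3: +8 new -> 22 infected
Step 4: +7 new -> 29 infected
Step 5: +5 new -> 34 infected
Step 6: +5 new -> 39 infected

Answer: 39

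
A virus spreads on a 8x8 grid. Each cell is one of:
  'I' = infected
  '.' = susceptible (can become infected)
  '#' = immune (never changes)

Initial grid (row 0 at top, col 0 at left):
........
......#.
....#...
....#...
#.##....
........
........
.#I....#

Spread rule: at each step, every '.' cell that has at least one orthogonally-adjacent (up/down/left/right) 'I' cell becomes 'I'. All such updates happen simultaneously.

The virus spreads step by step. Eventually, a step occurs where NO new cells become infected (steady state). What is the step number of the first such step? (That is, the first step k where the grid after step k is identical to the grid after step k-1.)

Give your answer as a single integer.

Step 0 (initial): 1 infected
Step 1: +2 new -> 3 infected
Step 2: +4 new -> 7 infected
Step 3: +5 new -> 12 infected
Step 4: +6 new -> 18 infected
Step 5: +4 new -> 22 infected
Step 6: +6 new -> 28 infected
Step 7: +7 new -> 35 infected
Step 8: +7 new -> 42 infected
Step 9: +6 new -> 48 infected
Step 10: +4 new -> 52 infected
Step 11: +3 new -> 55 infected
Step 12: +1 new -> 56 infected
Step 13: +0 new -> 56 infected

Answer: 13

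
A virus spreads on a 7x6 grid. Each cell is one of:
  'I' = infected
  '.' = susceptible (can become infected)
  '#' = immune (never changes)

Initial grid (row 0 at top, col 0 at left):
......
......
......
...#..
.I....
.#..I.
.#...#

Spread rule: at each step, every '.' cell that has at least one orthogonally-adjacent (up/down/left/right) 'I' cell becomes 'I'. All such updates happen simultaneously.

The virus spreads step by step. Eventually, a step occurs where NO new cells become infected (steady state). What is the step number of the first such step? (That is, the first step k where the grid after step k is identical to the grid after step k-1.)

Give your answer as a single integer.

Answer: 7

Derivation:
Step 0 (initial): 2 infected
Step 1: +7 new -> 9 infected
Step 2: +9 new -> 18 infected
Step 3: +7 new -> 25 infected
Step 4: +6 new -> 31 infected
Step 5: +5 new -> 36 infected
Step 6: +2 new -> 38 infected
Step 7: +0 new -> 38 infected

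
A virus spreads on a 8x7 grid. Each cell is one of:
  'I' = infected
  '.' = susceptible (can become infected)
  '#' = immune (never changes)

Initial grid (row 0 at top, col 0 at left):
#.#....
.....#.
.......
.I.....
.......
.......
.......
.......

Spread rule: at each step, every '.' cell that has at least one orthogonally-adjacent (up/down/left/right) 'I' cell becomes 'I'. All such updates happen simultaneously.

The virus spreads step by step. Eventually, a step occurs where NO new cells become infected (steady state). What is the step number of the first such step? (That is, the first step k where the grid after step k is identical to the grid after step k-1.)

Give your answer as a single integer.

Step 0 (initial): 1 infected
Step 1: +4 new -> 5 infected
Step 2: +7 new -> 12 infected
Step 3: +9 new -> 21 infected
Step 4: +8 new -> 29 infected
Step 5: +9 new -> 38 infected
Step 6: +6 new -> 44 infected
Step 7: +5 new -> 49 infected
Step 8: +3 new -> 52 infected
Step 9: +1 new -> 53 infected
Step 10: +0 new -> 53 infected

Answer: 10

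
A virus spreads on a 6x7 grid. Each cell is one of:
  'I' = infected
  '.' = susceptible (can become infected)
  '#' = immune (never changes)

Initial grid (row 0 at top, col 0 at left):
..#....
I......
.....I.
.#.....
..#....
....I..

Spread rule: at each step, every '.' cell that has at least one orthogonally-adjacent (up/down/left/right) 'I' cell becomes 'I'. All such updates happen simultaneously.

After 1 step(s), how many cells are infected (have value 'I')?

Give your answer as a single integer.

Step 0 (initial): 3 infected
Step 1: +10 new -> 13 infected

Answer: 13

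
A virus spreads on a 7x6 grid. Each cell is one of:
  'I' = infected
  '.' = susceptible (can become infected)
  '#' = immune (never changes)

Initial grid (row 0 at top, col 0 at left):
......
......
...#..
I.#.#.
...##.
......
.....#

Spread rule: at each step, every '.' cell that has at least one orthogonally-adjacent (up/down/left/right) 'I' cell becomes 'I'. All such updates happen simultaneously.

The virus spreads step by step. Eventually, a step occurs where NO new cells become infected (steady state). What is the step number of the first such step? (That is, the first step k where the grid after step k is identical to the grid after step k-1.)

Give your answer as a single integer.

Answer: 10

Derivation:
Step 0 (initial): 1 infected
Step 1: +3 new -> 4 infected
Step 2: +4 new -> 8 infected
Step 3: +6 new -> 14 infected
Step 4: +4 new -> 18 infected
Step 5: +4 new -> 22 infected
Step 6: +4 new -> 26 infected
Step 7: +5 new -> 31 infected
Step 8: +3 new -> 34 infected
Step 9: +1 new -> 35 infected
Step 10: +0 new -> 35 infected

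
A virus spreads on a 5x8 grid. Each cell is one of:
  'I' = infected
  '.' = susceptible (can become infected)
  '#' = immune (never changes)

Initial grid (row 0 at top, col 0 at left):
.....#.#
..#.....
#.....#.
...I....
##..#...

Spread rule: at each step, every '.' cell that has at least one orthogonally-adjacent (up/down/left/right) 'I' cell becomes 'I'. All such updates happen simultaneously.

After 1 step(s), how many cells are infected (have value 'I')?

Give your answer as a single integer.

Step 0 (initial): 1 infected
Step 1: +4 new -> 5 infected

Answer: 5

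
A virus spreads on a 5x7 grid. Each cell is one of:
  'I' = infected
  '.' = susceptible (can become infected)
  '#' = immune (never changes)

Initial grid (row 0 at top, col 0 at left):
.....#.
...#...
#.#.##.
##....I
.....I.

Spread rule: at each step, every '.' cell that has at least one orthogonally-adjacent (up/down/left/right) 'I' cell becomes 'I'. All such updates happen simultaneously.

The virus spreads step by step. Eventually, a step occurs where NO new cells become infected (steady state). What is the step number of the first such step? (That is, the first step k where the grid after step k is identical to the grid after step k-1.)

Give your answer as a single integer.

Step 0 (initial): 2 infected
Step 1: +4 new -> 6 infected
Step 2: +3 new -> 9 infected
Step 3: +4 new -> 13 infected
Step 4: +4 new -> 17 infected
Step 5: +2 new -> 19 infected
Step 6: +1 new -> 20 infected
Step 7: +1 new -> 21 infected
Step 8: +2 new -> 23 infected
Step 9: +2 new -> 25 infected
Step 10: +2 new -> 27 infected
Step 11: +0 new -> 27 infected

Answer: 11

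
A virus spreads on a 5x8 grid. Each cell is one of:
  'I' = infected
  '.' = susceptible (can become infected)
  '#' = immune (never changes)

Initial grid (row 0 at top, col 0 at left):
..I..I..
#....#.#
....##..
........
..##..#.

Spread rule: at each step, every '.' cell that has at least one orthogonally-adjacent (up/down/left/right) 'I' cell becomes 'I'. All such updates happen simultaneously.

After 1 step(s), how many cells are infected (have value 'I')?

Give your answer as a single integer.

Step 0 (initial): 2 infected
Step 1: +5 new -> 7 infected

Answer: 7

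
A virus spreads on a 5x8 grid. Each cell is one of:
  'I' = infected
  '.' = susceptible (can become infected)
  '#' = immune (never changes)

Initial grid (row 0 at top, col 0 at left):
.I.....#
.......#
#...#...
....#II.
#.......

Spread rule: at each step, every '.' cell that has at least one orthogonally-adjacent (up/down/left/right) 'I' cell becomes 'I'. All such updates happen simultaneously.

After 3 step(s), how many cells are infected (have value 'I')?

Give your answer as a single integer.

Answer: 28

Derivation:
Step 0 (initial): 3 infected
Step 1: +8 new -> 11 infected
Step 2: +9 new -> 20 infected
Step 3: +8 new -> 28 infected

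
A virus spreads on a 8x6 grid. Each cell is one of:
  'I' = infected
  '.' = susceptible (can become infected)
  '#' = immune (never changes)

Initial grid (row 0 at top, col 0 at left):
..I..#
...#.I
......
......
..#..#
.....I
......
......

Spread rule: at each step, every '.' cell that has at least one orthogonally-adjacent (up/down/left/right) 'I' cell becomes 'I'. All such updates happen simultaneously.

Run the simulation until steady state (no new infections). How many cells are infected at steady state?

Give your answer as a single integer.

Answer: 44

Derivation:
Step 0 (initial): 3 infected
Step 1: +7 new -> 10 infected
Step 2: +10 new -> 20 infected
Step 3: +9 new -> 29 infected
Step 4: +6 new -> 35 infected
Step 5: +5 new -> 40 infected
Step 6: +3 new -> 43 infected
Step 7: +1 new -> 44 infected
Step 8: +0 new -> 44 infected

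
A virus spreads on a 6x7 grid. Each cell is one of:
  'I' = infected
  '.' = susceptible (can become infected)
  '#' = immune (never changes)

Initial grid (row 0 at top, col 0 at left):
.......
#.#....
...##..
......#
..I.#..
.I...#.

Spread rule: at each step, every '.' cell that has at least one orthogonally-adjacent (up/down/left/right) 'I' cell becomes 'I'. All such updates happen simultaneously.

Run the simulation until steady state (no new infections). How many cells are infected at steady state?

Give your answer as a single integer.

Answer: 35

Derivation:
Step 0 (initial): 2 infected
Step 1: +5 new -> 7 infected
Step 2: +5 new -> 12 infected
Step 3: +4 new -> 16 infected
Step 4: +3 new -> 19 infected
Step 5: +3 new -> 22 infected
Step 6: +5 new -> 27 infected
Step 7: +5 new -> 32 infected
Step 8: +3 new -> 35 infected
Step 9: +0 new -> 35 infected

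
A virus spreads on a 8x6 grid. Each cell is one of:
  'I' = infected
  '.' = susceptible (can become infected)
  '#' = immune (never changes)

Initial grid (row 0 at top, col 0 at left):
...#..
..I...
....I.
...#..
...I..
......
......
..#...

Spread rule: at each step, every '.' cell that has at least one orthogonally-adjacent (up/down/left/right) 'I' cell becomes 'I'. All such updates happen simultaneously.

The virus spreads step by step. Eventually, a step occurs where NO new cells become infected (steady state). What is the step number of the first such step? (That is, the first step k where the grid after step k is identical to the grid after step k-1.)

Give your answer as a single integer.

Answer: 7

Derivation:
Step 0 (initial): 3 infected
Step 1: +11 new -> 14 infected
Step 2: +12 new -> 26 infected
Step 3: +10 new -> 36 infected
Step 4: +5 new -> 41 infected
Step 5: +3 new -> 44 infected
Step 6: +1 new -> 45 infected
Step 7: +0 new -> 45 infected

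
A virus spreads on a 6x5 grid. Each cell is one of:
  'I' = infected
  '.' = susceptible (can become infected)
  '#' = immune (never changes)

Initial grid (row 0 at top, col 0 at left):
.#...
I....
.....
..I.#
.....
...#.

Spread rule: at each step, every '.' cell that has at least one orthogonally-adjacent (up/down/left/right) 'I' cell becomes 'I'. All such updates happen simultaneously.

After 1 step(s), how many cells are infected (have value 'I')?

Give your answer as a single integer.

Answer: 9

Derivation:
Step 0 (initial): 2 infected
Step 1: +7 new -> 9 infected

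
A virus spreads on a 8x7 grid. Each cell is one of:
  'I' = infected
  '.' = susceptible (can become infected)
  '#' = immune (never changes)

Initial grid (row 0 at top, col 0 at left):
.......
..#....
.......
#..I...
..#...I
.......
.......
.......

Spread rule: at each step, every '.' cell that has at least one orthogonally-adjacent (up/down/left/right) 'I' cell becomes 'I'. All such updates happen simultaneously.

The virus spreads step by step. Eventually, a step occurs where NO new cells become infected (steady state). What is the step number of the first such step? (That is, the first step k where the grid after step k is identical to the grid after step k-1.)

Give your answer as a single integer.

Step 0 (initial): 2 infected
Step 1: +7 new -> 9 infected
Step 2: +10 new -> 19 infected
Step 3: +11 new -> 30 infected
Step 4: +12 new -> 42 infected
Step 5: +7 new -> 49 infected
Step 6: +3 new -> 52 infected
Step 7: +1 new -> 53 infected
Step 8: +0 new -> 53 infected

Answer: 8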